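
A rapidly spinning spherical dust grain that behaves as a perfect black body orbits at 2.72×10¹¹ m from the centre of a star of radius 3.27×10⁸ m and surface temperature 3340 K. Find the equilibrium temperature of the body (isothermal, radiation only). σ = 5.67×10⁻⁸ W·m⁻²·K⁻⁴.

T ≈ 81.9 K

The star's surface emits σT_*⁴; at distance d the flux is S = σT_*⁴(R_*/d)².
S = 5.67×10⁻⁸·(3340)⁴·(3.27×10⁸/2.72×10¹¹)² = 10.20 W/m².
For an isothermal sphere T⁴ = (1−a)S/(4σ) = 4.497×10⁷ K⁴.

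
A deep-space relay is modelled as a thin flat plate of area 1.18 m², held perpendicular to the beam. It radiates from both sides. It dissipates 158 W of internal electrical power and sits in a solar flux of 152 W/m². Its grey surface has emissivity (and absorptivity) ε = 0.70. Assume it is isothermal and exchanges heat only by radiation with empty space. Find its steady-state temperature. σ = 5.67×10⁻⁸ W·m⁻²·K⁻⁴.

At steady state, absorbed solar power + internal power = radiated power.
Absorbed: α·S·A_cross = 0.70·152·1.180 = 125.6 W (cross-section A).
Total input = 125.6 + 158 = 283.6 W.
Radiated: εσ·A_surf·T⁴ with A_surf = 2A = 2.360 m².
T⁴ = 283.6/(0.70·5.67×10⁻⁸·2.360) = 3.027×10⁹ K⁴.

T ≈ 235 K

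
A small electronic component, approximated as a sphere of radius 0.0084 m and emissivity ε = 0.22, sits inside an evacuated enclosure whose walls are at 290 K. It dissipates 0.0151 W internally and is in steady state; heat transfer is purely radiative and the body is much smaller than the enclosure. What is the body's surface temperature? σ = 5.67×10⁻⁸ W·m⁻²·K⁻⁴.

T ≈ 303 K

For a small grey body in a large enclosure, net radiated power = εσA(T⁴ − T_w⁴).
Steady state: P = εσA(T⁴ − T_w⁴) with A = 4πr² = 8.867×10⁻⁴ m².
T⁴ = P/(εσA) + T_w⁴ = 0.0151/(0.22·5.67×10⁻⁸·8.867×10⁻⁴) + (290)⁴
    = 1.365×10⁹ + 7.073×10⁹ = 8.438×10⁹ K⁴.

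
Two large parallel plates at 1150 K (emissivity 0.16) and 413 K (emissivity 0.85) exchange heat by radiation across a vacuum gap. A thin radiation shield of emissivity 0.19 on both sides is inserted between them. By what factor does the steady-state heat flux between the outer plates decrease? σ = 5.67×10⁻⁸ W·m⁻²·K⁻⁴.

Without shield: q₀ = σΔ(T⁴)/(1/ε₁+1/ε₂−1) with denominator 6.426.
With shield the two gaps are in series; the resistances add: (1/ε₁+1/ε_s−1)+(1/ε_s+1/ε₂−1) = 10.51+5.440 = 15.95.
Heat-flux ratio q₀/q = 15.95/6.426.

factor ≈ 2.48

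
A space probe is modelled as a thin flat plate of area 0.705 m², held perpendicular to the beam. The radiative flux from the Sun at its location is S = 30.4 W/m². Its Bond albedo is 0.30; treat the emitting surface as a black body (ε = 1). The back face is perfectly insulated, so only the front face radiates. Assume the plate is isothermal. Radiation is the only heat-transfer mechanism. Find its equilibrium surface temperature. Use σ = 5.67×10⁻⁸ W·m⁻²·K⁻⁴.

At equilibrium, absorbed power = emitted power.
Absorbing cross-section = A = 0.7050 m²; emitting surface = A = 0.7050 m² (ratio 1).
(1−a)S·A_cross = εσ·A_surf·T⁴  ⇒  T⁴ = (1−a)S/(1σ).
T⁴ = 0.700·30.4/(1·5.67×10⁻⁸) = 3.753×10⁸ K⁴.
T = (3.753×10⁸)^(1/4).

T ≈ 139 K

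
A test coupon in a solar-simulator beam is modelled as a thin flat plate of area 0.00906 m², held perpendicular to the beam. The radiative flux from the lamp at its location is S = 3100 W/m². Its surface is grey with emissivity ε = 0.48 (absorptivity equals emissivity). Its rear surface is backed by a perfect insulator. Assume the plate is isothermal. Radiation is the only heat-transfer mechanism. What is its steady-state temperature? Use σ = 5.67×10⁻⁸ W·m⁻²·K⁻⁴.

T ≈ 484 K

At equilibrium, absorbed power = emitted power.
Absorbing cross-section = A = 0.009060 m²; emitting surface = A = 0.009060 m² (ratio 1).
εS·A_cross = εσ·A_surf·T⁴  ⇒  T⁴ = S/(1σ)   (ε cancels).
T⁴ = 3100/(1·5.67×10⁻⁸) = 5.467×10¹⁰ K⁴.
T = (5.467×10¹⁰)^(1/4).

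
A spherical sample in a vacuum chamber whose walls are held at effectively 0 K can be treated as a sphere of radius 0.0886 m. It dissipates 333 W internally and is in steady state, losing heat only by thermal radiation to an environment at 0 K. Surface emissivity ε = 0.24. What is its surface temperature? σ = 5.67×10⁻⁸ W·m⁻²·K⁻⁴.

T ≈ 706 K

Steady state: internal power = radiated power, P = εσA T⁴.
Radiating area A = 4πr² = 0.09865 m².
T⁴ = P/(εσA) = 333/(0.24·5.67×10⁻⁸·0.09865) = 2.481×10¹¹ K⁴.
T = (2.481×10¹¹)^(1/4).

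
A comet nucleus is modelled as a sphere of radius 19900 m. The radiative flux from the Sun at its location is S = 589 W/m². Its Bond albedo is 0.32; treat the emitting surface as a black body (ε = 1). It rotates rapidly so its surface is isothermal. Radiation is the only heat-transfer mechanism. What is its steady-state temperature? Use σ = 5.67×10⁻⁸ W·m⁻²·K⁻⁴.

T ≈ 205 K

At equilibrium, absorbed power = emitted power.
Absorbing cross-section = πr² = 1.244×10⁹ m²; emitting surface = 4πr² = 4.976×10⁹ m² (ratio 4).
(1−a)S·A_cross = εσ·A_surf·T⁴  ⇒  T⁴ = (1−a)S/(4σ).
T⁴ = 0.680·589/(4·5.67×10⁻⁸) = 1.766×10⁹ K⁴.
T = (1.766×10⁹)^(1/4).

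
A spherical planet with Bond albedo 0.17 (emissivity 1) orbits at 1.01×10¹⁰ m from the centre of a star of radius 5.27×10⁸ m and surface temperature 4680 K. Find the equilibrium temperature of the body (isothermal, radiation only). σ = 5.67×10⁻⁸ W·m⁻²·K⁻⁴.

The star's surface emits σT_*⁴; at distance d the flux is S = σT_*⁴(R_*/d)².
S = 5.67×10⁻⁸·(4680)⁴·(5.27×10⁸/1.01×10¹⁰)² = 74050 W/m².
For an isothermal sphere T⁴ = (1−a)S/(4σ) = 2.710×10¹¹ K⁴.

T ≈ 722 K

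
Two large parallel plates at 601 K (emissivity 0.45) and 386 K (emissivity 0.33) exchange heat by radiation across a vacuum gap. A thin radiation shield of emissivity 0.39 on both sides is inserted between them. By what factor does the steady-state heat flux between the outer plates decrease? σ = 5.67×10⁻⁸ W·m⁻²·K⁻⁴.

factor ≈ 1.97

Without shield: q₀ = σΔ(T⁴)/(1/ε₁+1/ε₂−1) with denominator 4.253.
With shield the two gaps are in series; the resistances add: (1/ε₁+1/ε_s−1)+(1/ε_s+1/ε₂−1) = 3.786+4.594 = 8.381.
Heat-flux ratio q₀/q = 8.381/4.253.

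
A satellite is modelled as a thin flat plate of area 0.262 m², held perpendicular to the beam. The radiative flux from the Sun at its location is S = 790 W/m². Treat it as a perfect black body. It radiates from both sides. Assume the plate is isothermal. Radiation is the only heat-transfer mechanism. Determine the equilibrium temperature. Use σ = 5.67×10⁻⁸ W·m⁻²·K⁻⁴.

T ≈ 289 K

At equilibrium, absorbed power = emitted power.
Absorbing cross-section = A = 0.2620 m²; emitting surface = 2A = 0.5240 m² (ratio 2).
S·A_cross = εσ·A_surf·T⁴  ⇒  T⁴ = S/(2σ).
T⁴ = 1.00·790/(2·5.67×10⁻⁸) = 6.966×10⁹ K⁴.
T = (6.966×10⁹)^(1/4).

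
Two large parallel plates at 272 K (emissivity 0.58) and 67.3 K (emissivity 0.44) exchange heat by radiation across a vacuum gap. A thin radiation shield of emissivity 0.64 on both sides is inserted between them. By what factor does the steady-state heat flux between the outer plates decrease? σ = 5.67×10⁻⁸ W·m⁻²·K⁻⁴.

Without shield: q₀ = σΔ(T⁴)/(1/ε₁+1/ε₂−1) with denominator 2.997.
With shield the two gaps are in series; the resistances add: (1/ε₁+1/ε_s−1)+(1/ε_s+1/ε₂−1) = 2.287+2.835 = 5.122.
Heat-flux ratio q₀/q = 5.122/2.997.

factor ≈ 1.71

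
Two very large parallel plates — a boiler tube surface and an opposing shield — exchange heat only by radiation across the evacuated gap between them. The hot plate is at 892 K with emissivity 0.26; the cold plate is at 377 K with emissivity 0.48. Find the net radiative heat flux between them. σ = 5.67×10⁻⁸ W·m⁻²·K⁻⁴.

q ≈ 7050 W/m²

For two infinite grey parallel plates, q = σ(T₁⁴ − T₂⁴)/(1/ε₁ + 1/ε₂ − 1).
T₁⁴ − T₂⁴ = 6.331×10¹¹ − 2.020×10¹⁰ = 6.129×10¹¹ K⁴.
1/ε₁ + 1/ε₂ − 1 = 3.846 + 2.083 − 1 = 4.929.
q = 5.67×10⁻⁸ × 6.129×10¹¹ / 4.929.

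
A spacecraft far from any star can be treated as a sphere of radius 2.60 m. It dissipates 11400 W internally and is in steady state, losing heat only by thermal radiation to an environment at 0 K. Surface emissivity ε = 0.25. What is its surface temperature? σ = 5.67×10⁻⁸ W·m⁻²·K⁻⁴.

Steady state: internal power = radiated power, P = εσA T⁴.
Radiating area A = 4πr² = 84.95 m².
T⁴ = P/(εσA) = 11400/(0.25·5.67×10⁻⁸·84.95) = 9.467×10⁹ K⁴.
T = (9.467×10⁹)^(1/4).

T ≈ 312 K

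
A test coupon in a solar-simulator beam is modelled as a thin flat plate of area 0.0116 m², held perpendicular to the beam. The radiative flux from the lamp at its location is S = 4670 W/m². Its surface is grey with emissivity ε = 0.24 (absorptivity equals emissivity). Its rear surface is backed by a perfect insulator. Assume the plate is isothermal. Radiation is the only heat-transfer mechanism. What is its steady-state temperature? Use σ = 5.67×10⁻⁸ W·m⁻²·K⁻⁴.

T ≈ 536 K

At equilibrium, absorbed power = emitted power.
Absorbing cross-section = A = 0.01160 m²; emitting surface = A = 0.01160 m² (ratio 1).
εS·A_cross = εσ·A_surf·T⁴  ⇒  T⁴ = S/(1σ)   (ε cancels).
T⁴ = 4670/(1·5.67×10⁻⁸) = 8.236×10¹⁰ K⁴.
T = (8.236×10¹⁰)^(1/4).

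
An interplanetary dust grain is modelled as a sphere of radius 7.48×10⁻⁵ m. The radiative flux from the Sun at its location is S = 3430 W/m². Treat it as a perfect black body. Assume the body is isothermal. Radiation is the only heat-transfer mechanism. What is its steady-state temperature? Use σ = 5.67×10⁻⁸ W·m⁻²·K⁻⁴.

T ≈ 351 K

At equilibrium, absorbed power = emitted power.
Absorbing cross-section = πr² = 1.758×10⁻⁸ m²; emitting surface = 4πr² = 7.031×10⁻⁸ m² (ratio 4).
S·A_cross = εσ·A_surf·T⁴  ⇒  T⁴ = S/(4σ).
T⁴ = 1.00·3430/(4·5.67×10⁻⁸) = 1.512×10¹⁰ K⁴.
T = (1.512×10¹⁰)^(1/4).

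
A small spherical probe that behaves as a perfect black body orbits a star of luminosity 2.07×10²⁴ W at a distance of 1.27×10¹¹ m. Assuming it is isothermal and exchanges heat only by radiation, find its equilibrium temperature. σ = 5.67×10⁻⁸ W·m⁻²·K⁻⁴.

First find the stellar flux at distance d: S = L/(4πd²) = 2.07×10²⁴/(4π·(1.27×10¹¹)²) = 10.21 W/m².
For an isothermal sphere, absorbed (1−a)S·πr² = emitted σ·4πr²·T⁴, so T⁴ = (1−a)S/(4σ).
T⁴ = 1.00·10.21/(4·5.67×10⁻⁸) = 4.503×10⁷ K⁴.

T ≈ 81.9 K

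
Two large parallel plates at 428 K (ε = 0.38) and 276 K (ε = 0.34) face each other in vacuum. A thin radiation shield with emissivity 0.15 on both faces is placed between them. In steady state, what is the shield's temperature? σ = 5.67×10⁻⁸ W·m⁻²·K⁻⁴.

T_s ≈ 376 K

In steady state the net flux on the hot side equals that on the cold side.
σ(T₁⁴−T_s⁴)/D₁ = σ(T_s⁴−T₂⁴)/D₂, with D₁ = 1/ε₁+1/ε_s−1 = 8.298, D₂ = 1/ε_s+1/ε₂−1 = 8.608.
Solve for T_s⁴: T_s⁴ = (D₂·T₁⁴ + D₁·T₂⁴)/(D₁+D₂) = 1.993×10¹⁰ K⁴.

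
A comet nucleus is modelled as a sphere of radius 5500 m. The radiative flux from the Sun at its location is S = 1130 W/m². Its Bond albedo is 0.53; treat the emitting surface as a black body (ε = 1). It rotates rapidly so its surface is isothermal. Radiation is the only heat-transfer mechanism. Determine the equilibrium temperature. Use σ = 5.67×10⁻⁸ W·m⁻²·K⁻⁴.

T ≈ 220 K

At equilibrium, absorbed power = emitted power.
Absorbing cross-section = πr² = 9.503×10⁷ m²; emitting surface = 4πr² = 3.801×10⁸ m² (ratio 4).
(1−a)S·A_cross = εσ·A_surf·T⁴  ⇒  T⁴ = (1−a)S/(4σ).
T⁴ = 0.470·1130/(4·5.67×10⁻⁸) = 2.342×10⁹ K⁴.
T = (2.342×10⁹)^(1/4).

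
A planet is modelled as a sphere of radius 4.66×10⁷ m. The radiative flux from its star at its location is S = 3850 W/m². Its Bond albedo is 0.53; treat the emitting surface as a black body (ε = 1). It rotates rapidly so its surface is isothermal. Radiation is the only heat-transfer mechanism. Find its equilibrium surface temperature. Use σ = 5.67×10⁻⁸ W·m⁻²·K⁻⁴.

T ≈ 299 K

At equilibrium, absorbed power = emitted power.
Absorbing cross-section = πr² = 6.822×10¹⁵ m²; emitting surface = 4πr² = 2.729×10¹⁶ m² (ratio 4).
(1−a)S·A_cross = εσ·A_surf·T⁴  ⇒  T⁴ = (1−a)S/(4σ).
T⁴ = 0.470·3850/(4·5.67×10⁻⁸) = 7.978×10⁹ K⁴.
T = (7.978×10⁹)^(1/4).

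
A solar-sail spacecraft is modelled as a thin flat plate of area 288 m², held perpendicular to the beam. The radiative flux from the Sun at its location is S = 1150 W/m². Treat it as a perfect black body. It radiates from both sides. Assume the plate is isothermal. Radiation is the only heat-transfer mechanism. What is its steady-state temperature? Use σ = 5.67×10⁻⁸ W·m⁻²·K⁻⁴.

At equilibrium, absorbed power = emitted power.
Absorbing cross-section = A = 288.0 m²; emitting surface = 2A = 576.0 m² (ratio 2).
S·A_cross = εσ·A_surf·T⁴  ⇒  T⁴ = S/(2σ).
T⁴ = 1.00·1150/(2·5.67×10⁻⁸) = 1.014×10¹⁰ K⁴.
T = (1.014×10¹⁰)^(1/4).

T ≈ 317 K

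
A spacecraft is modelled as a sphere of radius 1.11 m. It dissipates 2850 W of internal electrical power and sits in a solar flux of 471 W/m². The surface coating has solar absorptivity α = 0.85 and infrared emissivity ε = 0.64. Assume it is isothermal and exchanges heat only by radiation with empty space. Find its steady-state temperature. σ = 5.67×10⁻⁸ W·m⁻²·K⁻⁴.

T ≈ 297 K

At steady state, absorbed solar power + internal power = radiated power.
Absorbed: α·S·A_cross = 0.85·471·3.871 = 1550 W (cross-section πr²).
Total input = 1550 + 2850 = 4400 W.
Radiated: εσ·A_surf·T⁴ with A_surf = 4πr² = 15.48 m².
T⁴ = 4400/(0.64·5.67×10⁻⁸·15.48) = 7.831×10⁹ K⁴.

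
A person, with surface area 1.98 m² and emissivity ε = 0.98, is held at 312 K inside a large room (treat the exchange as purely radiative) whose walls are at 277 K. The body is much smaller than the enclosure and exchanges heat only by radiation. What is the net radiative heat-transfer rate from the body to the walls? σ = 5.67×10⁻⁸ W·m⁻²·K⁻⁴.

P_net ≈ 395 W

For a small grey body in a large enclosure: P_net = εσA(T_body⁴ − T_wall⁴).
A = 1.98 m²; T_body⁴ − T_wall⁴ = 9.476×10⁹ − 5.887×10⁹ = 3.589×10⁹ K⁴.
|P_net| = 0.98·5.67×10⁻⁸·1.980·3.589×10⁹.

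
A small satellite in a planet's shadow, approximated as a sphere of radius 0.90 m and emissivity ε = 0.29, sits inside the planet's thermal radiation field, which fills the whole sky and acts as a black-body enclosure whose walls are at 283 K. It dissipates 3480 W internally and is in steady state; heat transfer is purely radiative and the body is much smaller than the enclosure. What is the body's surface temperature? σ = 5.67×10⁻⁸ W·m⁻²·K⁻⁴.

For a small grey body in a large enclosure, net radiated power = εσA(T⁴ − T_w⁴).
Steady state: P = εσA(T⁴ − T_w⁴) with A = 4πr² = 10.18 m².
T⁴ = P/(εσA) + T_w⁴ = 3480/(0.29·5.67×10⁻⁸·10.18) + (283)⁴
    = 2.079×10¹⁰ + 6.414×10⁹ = 2.721×10¹⁰ K⁴.

T ≈ 406 K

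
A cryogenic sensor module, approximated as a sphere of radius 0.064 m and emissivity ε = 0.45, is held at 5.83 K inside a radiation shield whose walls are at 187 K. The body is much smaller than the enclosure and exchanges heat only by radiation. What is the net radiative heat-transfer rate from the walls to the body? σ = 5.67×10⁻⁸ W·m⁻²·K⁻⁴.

For a small grey body in a large enclosure: P_net = εσA(T_body⁴ − T_wall⁴).
A = 4πr² = 0.05147 m²; T_body⁴ − T_wall⁴ = 1155 − 1.223×10⁹ = -1.223×10⁹ K⁴.
|P_net| = 0.45·5.67×10⁻⁸·0.05147·1.223×10⁹.

P_net ≈ 1.61 W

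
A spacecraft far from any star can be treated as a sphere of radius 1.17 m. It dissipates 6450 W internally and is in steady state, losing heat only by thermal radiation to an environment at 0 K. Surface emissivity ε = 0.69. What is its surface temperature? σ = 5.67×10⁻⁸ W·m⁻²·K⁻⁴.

T ≈ 313 K

Steady state: internal power = radiated power, P = εσA T⁴.
Radiating area A = 4πr² = 17.20 m².
T⁴ = P/(εσA) = 6450/(0.69·5.67×10⁻⁸·17.20) = 9.584×10⁹ K⁴.
T = (9.584×10⁹)^(1/4).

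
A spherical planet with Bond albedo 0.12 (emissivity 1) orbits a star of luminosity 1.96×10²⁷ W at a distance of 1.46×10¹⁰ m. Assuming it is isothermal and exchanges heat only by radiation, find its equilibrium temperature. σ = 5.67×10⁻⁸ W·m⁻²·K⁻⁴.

T ≈ 1300 K

First find the stellar flux at distance d: S = L/(4πd²) = 1.96×10²⁷/(4π·(1.46×10¹⁰)²) = 7.317×10⁵ W/m².
For an isothermal sphere, absorbed (1−a)S·πr² = emitted σ·4πr²·T⁴, so T⁴ = (1−a)S/(4σ).
T⁴ = 0.880·7.317×10⁵/(4·5.67×10⁻⁸) = 2.839×10¹² K⁴.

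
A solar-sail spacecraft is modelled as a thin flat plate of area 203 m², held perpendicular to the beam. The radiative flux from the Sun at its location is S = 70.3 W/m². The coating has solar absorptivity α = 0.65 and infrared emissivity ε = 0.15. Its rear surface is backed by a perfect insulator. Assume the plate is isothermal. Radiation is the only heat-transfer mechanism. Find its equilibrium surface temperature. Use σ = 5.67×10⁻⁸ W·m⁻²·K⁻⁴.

At equilibrium, absorbed power = emitted power.
Absorbing cross-section = A = 203.0 m²; emitting surface = A = 203.0 m² (ratio 1).
αS·A_cross = εσ·A_surf·T⁴  ⇒  T⁴ = αS/(ε·1σ).
T⁴ = 0.650·70.3/(0.15·1·5.67×10⁻⁸) = 5.373×10⁹ K⁴.
T = (5.373×10⁹)^(1/4).

T ≈ 271 K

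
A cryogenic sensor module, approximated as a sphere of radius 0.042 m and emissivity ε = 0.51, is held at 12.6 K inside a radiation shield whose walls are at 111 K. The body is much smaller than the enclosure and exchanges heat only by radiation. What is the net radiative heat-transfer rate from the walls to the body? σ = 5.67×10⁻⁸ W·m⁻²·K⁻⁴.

For a small grey body in a large enclosure: P_net = εσA(T_body⁴ − T_wall⁴).
A = 4πr² = 0.02217 m²; T_body⁴ − T_wall⁴ = 25200 − 1.518×10⁸ = -1.518×10⁸ K⁴.
|P_net| = 0.51·5.67×10⁻⁸·0.02217·1.518×10⁸.

P_net ≈ 0.0973 W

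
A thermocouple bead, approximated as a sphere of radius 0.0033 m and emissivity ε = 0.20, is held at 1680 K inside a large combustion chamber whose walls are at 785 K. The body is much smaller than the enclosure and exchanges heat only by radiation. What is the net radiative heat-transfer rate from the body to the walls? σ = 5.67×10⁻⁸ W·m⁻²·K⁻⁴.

P_net ≈ 11.8 W

For a small grey body in a large enclosure: P_net = εσA(T_body⁴ − T_wall⁴).
A = 4πr² = 1.368×10⁻⁴ m²; T_body⁴ − T_wall⁴ = 7.966×10¹² − 3.797×10¹¹ = 7.586×10¹² K⁴.
|P_net| = 0.20·5.67×10⁻⁸·1.368×10⁻⁴·7.586×10¹².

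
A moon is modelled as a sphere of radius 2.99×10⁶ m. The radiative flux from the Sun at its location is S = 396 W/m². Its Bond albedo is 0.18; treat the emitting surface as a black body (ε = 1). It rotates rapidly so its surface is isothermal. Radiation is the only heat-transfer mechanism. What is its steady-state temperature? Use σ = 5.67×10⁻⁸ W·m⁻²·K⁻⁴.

At equilibrium, absorbed power = emitted power.
Absorbing cross-section = πr² = 2.809×10¹³ m²; emitting surface = 4πr² = 1.123×10¹⁴ m² (ratio 4).
(1−a)S·A_cross = εσ·A_surf·T⁴  ⇒  T⁴ = (1−a)S/(4σ).
T⁴ = 0.820·396/(4·5.67×10⁻⁸) = 1.432×10⁹ K⁴.
T = (1.432×10⁹)^(1/4).

T ≈ 195 K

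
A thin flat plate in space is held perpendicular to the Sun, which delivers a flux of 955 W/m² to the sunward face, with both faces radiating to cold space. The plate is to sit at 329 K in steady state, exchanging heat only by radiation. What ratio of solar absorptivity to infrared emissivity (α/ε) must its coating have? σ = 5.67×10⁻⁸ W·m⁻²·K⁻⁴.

Balance: αS·A = εσ·2A·T⁴ ⇒ α/ε = 2σT⁴/S.
α/ε = 2·5.67×10⁻⁸·(329)⁴/955 = 2·5.67×10⁻⁸·1.172×10¹⁰/955.

α/ε ≈ 1.39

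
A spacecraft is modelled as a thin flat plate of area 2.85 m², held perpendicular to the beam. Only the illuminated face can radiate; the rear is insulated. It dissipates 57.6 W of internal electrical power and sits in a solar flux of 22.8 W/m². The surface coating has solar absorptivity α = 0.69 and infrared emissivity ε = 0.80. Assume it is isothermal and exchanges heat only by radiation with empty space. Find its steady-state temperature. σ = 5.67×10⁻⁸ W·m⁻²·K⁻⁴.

At steady state, absorbed solar power + internal power = radiated power.
Absorbed: α·S·A_cross = 0.69·22.8·2.850 = 44.84 W (cross-section A).
Total input = 44.84 + 57.6 = 102.4 W.
Radiated: εσ·A_surf·T⁴ with A_surf = A = 2.850 m².
T⁴ = 102.4/(0.80·5.67×10⁻⁸·2.850) = 7.924×10⁸ K⁴.

T ≈ 168 K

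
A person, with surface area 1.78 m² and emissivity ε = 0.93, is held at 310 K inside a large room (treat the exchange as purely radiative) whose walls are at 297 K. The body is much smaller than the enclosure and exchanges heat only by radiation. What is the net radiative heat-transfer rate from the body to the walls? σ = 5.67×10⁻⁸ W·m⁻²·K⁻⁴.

P_net ≈ 137 W

For a small grey body in a large enclosure: P_net = εσA(T_body⁴ − T_wall⁴).
A = 1.78 m²; T_body⁴ − T_wall⁴ = 9.235×10⁹ − 7.781×10⁹ = 1.454×10⁹ K⁴.
|P_net| = 0.93·5.67×10⁻⁸·1.780·1.454×10⁹.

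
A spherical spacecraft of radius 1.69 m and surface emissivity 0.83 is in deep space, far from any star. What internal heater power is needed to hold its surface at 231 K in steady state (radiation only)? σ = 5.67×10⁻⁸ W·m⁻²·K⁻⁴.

P ≈ 4810 W

P = εσ·4πr²·T⁴.
4πr² = 35.89 m²; T⁴ = 2.847×10⁹ K⁴.
P = 0.83·5.67×10⁻⁸·35.89·2.847×10⁹.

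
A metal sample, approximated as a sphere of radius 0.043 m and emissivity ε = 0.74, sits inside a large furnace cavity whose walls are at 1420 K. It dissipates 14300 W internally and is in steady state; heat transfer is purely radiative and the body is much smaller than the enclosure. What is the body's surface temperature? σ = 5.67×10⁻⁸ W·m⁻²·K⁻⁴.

T ≈ 2080 K

For a small grey body in a large enclosure, net radiated power = εσA(T⁴ − T_w⁴).
Steady state: P = εσA(T⁴ − T_w⁴) with A = 4πr² = 0.02324 m².
T⁴ = P/(εσA) + T_w⁴ = 14300/(0.74·5.67×10⁻⁸·0.02324) + (1420)⁴
    = 1.467×10¹³ + 4.066×10¹² = 1.873×10¹³ K⁴.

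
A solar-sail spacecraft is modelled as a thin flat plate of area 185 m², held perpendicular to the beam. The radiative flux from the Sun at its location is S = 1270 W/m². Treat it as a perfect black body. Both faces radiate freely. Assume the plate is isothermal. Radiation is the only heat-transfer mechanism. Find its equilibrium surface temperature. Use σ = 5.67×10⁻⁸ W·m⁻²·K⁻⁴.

At equilibrium, absorbed power = emitted power.
Absorbing cross-section = A = 185.0 m²; emitting surface = 2A = 370.0 m² (ratio 2).
S·A_cross = εσ·A_surf·T⁴  ⇒  T⁴ = S/(2σ).
T⁴ = 1.00·1270/(2·5.67×10⁻⁸) = 1.120×10¹⁰ K⁴.
T = (1.120×10¹⁰)^(1/4).

T ≈ 325 K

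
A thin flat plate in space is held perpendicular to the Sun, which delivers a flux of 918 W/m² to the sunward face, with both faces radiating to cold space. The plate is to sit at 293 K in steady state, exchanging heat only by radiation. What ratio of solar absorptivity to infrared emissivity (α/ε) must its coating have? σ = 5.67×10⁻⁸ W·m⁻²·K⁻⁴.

α/ε ≈ 0.910

Balance: αS·A = εσ·2A·T⁴ ⇒ α/ε = 2σT⁴/S.
α/ε = 2·5.67×10⁻⁸·(293)⁴/918 = 2·5.67×10⁻⁸·7.370×10⁹/918.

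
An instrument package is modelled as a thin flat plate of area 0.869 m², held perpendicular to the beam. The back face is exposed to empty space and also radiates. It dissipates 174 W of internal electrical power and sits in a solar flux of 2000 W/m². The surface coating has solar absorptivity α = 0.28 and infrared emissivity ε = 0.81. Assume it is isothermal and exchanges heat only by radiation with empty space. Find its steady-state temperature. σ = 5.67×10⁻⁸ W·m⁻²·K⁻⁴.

T ≈ 302 K

At steady state, absorbed solar power + internal power = radiated power.
Absorbed: α·S·A_cross = 0.28·2000·0.8690 = 486.6 W (cross-section A).
Total input = 486.6 + 174 = 660.6 W.
Radiated: εσ·A_surf·T⁴ with A_surf = 2A = 1.738 m².
T⁴ = 660.6/(0.81·5.67×10⁻⁸·1.738) = 8.277×10⁹ K⁴.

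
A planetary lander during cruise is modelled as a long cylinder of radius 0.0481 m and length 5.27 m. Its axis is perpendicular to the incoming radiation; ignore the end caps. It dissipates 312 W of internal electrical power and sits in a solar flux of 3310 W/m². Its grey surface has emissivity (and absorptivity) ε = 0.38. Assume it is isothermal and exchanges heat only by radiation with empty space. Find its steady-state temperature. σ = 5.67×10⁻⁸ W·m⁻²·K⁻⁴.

T ≈ 408 K

At steady state, absorbed solar power + internal power = radiated power.
Absorbed: α·S·A_cross = 0.38·3310·0.5070 = 637.7 W (cross-section 2rL).
Total input = 637.7 + 312 = 949.7 W.
Radiated: εσ·A_surf·T⁴ with A_surf = 2πrL = 1.593 m².
T⁴ = 949.7/(0.38·5.67×10⁻⁸·1.593) = 2.767×10¹⁰ K⁴.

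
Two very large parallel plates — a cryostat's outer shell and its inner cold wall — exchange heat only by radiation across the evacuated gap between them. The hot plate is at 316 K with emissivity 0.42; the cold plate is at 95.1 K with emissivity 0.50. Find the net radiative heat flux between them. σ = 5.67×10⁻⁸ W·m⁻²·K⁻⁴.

q ≈ 166 W/m²

For two infinite grey parallel plates, q = σ(T₁⁴ − T₂⁴)/(1/ε₁ + 1/ε₂ − 1).
T₁⁴ − T₂⁴ = 9.971×10⁹ − 8.179×10⁷ = 9.889×10⁹ K⁴.
1/ε₁ + 1/ε₂ − 1 = 2.381 + 2.000 − 1 = 3.381.
q = 5.67×10⁻⁸ × 9.889×10⁹ / 3.381.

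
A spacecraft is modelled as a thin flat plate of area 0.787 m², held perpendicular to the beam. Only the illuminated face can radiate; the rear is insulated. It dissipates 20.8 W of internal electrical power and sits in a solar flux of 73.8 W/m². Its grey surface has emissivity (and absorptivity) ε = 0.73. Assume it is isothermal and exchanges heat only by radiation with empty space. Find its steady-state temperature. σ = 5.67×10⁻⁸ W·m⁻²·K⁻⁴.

T ≈ 210 K

At steady state, absorbed solar power + internal power = radiated power.
Absorbed: α·S·A_cross = 0.73·73.8·0.7870 = 42.40 W (cross-section A).
Total input = 42.40 + 20.8 = 63.20 W.
Radiated: εσ·A_surf·T⁴ with A_surf = A = 0.7870 m².
T⁴ = 63.20/(0.73·5.67×10⁻⁸·0.7870) = 1.940×10⁹ K⁴.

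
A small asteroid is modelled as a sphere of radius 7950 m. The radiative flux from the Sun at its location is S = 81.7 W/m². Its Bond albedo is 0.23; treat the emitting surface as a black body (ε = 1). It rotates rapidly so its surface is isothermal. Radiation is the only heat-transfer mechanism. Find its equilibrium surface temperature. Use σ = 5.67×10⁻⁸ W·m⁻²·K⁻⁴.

T ≈ 129 K

At equilibrium, absorbed power = emitted power.
Absorbing cross-section = πr² = 1.986×10⁸ m²; emitting surface = 4πr² = 7.942×10⁸ m² (ratio 4).
(1−a)S·A_cross = εσ·A_surf·T⁴  ⇒  T⁴ = (1−a)S/(4σ).
T⁴ = 0.770·81.7/(4·5.67×10⁻⁸) = 2.774×10⁸ K⁴.
T = (2.774×10⁸)^(1/4).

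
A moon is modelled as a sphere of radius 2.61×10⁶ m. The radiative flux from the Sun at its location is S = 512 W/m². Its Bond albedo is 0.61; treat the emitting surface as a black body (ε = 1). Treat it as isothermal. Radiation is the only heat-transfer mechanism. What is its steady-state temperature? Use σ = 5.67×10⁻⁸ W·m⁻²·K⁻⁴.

T ≈ 172 K

At equilibrium, absorbed power = emitted power.
Absorbing cross-section = πr² = 2.140×10¹³ m²; emitting surface = 4πr² = 8.560×10¹³ m² (ratio 4).
(1−a)S·A_cross = εσ·A_surf·T⁴  ⇒  T⁴ = (1−a)S/(4σ).
T⁴ = 0.390·512/(4·5.67×10⁻⁸) = 8.804×10⁸ K⁴.
T = (8.804×10⁸)^(1/4).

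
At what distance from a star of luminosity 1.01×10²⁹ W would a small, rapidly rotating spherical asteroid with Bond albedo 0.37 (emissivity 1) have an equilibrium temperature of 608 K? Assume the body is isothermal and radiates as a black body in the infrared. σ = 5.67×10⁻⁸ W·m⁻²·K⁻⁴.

For an isothermal black-emitting sphere, (1−a)S·πr² = σ·4πr²·T⁴ ⇒ S = 4σT⁴/(1−a).
S = 4·5.67×10⁻⁸·(608)⁴/0.630 = 49190 W/m².
Flux falls as S = L/(4πd²), so d = √(L/(4πS)) = √(1.01×10²⁹/(4π·49190)).

d ≈ 4.04×10¹¹ m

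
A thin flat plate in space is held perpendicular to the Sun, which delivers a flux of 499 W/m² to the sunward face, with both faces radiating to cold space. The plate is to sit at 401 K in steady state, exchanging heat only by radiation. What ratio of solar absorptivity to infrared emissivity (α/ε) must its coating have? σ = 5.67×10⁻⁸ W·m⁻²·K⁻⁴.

α/ε ≈ 5.88

Balance: αS·A = εσ·2A·T⁴ ⇒ α/ε = 2σT⁴/S.
α/ε = 2·5.67×10⁻⁸·(401)⁴/499 = 2·5.67×10⁻⁸·2.586×10¹⁰/499.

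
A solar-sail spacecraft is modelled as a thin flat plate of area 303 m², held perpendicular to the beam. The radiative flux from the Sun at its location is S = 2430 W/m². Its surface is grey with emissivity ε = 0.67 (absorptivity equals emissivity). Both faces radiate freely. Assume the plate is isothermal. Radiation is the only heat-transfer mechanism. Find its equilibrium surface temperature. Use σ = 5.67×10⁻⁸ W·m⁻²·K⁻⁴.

T ≈ 383 K

At equilibrium, absorbed power = emitted power.
Absorbing cross-section = A = 303.0 m²; emitting surface = 2A = 606.0 m² (ratio 2).
εS·A_cross = εσ·A_surf·T⁴  ⇒  T⁴ = S/(2σ)   (ε cancels).
T⁴ = 2430/(2·5.67×10⁻⁸) = 2.143×10¹⁰ K⁴.
T = (2.143×10¹⁰)^(1/4).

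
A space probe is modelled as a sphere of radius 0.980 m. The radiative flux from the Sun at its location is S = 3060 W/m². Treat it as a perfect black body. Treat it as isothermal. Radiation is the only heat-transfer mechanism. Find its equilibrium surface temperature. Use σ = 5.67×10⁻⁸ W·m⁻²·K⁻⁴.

At equilibrium, absorbed power = emitted power.
Absorbing cross-section = πr² = 3.017 m²; emitting surface = 4πr² = 12.07 m² (ratio 4).
S·A_cross = εσ·A_surf·T⁴  ⇒  T⁴ = S/(4σ).
T⁴ = 1.00·3060/(4·5.67×10⁻⁸) = 1.349×10¹⁰ K⁴.
T = (1.349×10¹⁰)^(1/4).

T ≈ 341 K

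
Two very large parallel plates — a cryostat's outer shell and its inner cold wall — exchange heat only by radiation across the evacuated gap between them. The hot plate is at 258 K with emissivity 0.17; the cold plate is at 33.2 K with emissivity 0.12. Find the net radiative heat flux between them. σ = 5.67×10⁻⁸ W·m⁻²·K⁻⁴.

For two infinite grey parallel plates, q = σ(T₁⁴ − T₂⁴)/(1/ε₁ + 1/ε₂ − 1).
T₁⁴ − T₂⁴ = 4.431×10⁹ − 1.215×10⁶ = 4.430×10⁹ K⁴.
1/ε₁ + 1/ε₂ − 1 = 5.882 + 8.333 − 1 = 13.22.
q = 5.67×10⁻⁸ × 4.430×10⁹ / 13.22.

q ≈ 19.0 W/m²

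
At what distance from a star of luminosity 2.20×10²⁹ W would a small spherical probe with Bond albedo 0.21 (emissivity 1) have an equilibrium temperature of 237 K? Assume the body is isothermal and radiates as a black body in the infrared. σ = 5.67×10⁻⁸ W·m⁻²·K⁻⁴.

For an isothermal black-emitting sphere, (1−a)S·πr² = σ·4πr²·T⁴ ⇒ S = 4σT⁴/(1−a).
S = 4·5.67×10⁻⁸·(237)⁴/0.790 = 905.8 W/m².
Flux falls as S = L/(4πd²), so d = √(L/(4πS)) = √(2.20×10²⁹/(4π·905.8)).

d ≈ 4.40×10¹² m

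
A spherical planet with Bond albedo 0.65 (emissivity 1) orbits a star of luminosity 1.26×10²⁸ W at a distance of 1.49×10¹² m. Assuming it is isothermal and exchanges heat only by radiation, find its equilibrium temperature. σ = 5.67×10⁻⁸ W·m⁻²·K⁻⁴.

First find the stellar flux at distance d: S = L/(4πd²) = 1.26×10²⁸/(4π·(1.49×10¹²)²) = 451.6 W/m².
For an isothermal sphere, absorbed (1−a)S·πr² = emitted σ·4πr²·T⁴, so T⁴ = (1−a)S/(4σ).
T⁴ = 0.350·451.6/(4·5.67×10⁻⁸) = 6.970×10⁸ K⁴.

T ≈ 162 K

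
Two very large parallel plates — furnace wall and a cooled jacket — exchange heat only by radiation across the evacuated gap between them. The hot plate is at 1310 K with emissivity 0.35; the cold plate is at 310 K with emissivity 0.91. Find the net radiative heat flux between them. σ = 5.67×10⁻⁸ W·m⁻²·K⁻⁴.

q ≈ 56300 W/m²

For two infinite grey parallel plates, q = σ(T₁⁴ − T₂⁴)/(1/ε₁ + 1/ε₂ − 1).
T₁⁴ − T₂⁴ = 2.945×10¹² − 9.235×10⁹ = 2.936×10¹² K⁴.
1/ε₁ + 1/ε₂ − 1 = 2.857 + 1.099 − 1 = 2.956.
q = 5.67×10⁻⁸ × 2.936×10¹² / 2.956.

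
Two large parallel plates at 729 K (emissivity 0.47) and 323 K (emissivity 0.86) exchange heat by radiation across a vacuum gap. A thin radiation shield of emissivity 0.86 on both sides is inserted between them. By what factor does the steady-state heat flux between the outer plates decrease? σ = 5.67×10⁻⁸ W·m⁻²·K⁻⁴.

factor ≈ 1.58

Without shield: q₀ = σΔ(T⁴)/(1/ε₁+1/ε₂−1) with denominator 2.290.
With shield the two gaps are in series; the resistances add: (1/ε₁+1/ε_s−1)+(1/ε_s+1/ε₂−1) = 2.290+1.326 = 3.616.
Heat-flux ratio q₀/q = 3.616/2.290.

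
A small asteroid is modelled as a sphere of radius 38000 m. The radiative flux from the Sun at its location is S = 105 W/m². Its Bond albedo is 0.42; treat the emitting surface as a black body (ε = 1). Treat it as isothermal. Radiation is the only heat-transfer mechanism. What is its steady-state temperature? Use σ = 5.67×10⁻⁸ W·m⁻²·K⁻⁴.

At equilibrium, absorbed power = emitted power.
Absorbing cross-section = πr² = 4.536×10⁹ m²; emitting surface = 4πr² = 1.815×10¹⁰ m² (ratio 4).
(1−a)S·A_cross = εσ·A_surf·T⁴  ⇒  T⁴ = (1−a)S/(4σ).
T⁴ = 0.580·105/(4·5.67×10⁻⁸) = 2.685×10⁸ K⁴.
T = (2.685×10⁸)^(1/4).

T ≈ 128 K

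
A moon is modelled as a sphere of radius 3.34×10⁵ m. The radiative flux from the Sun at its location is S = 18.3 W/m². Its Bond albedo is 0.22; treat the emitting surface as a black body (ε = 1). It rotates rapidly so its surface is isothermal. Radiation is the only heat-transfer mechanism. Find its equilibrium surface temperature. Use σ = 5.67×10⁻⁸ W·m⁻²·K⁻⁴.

At equilibrium, absorbed power = emitted power.
Absorbing cross-section = πr² = 3.505×10¹¹ m²; emitting surface = 4πr² = 1.402×10¹² m² (ratio 4).
(1−a)S·A_cross = εσ·A_surf·T⁴  ⇒  T⁴ = (1−a)S/(4σ).
T⁴ = 0.780·18.3/(4·5.67×10⁻⁸) = 6.294×10⁷ K⁴.
T = (6.294×10⁷)^(1/4).

T ≈ 89.1 K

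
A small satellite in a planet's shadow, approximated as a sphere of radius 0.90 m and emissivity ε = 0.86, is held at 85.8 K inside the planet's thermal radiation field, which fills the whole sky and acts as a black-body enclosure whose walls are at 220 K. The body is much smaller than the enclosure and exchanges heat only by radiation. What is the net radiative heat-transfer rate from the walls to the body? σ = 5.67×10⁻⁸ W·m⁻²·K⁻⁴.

For a small grey body in a large enclosure: P_net = εσA(T_body⁴ − T_wall⁴).
A = 4πr² = 10.18 m²; T_body⁴ − T_wall⁴ = 5.419×10⁷ − 2.343×10⁹ = -2.288×10⁹ K⁴.
|P_net| = 0.86·5.67×10⁻⁸·10.18·2.288×10⁹.

P_net ≈ 1140 W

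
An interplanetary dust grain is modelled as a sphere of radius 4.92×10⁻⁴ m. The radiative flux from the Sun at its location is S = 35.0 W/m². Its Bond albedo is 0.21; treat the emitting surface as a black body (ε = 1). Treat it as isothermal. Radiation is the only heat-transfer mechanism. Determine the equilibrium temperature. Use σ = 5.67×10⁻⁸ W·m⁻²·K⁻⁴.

At equilibrium, absorbed power = emitted power.
Absorbing cross-section = πr² = 7.605×10⁻⁷ m²; emitting surface = 4πr² = 3.042×10⁻⁶ m² (ratio 4).
(1−a)S·A_cross = εσ·A_surf·T⁴  ⇒  T⁴ = (1−a)S/(4σ).
T⁴ = 0.790·35.0/(4·5.67×10⁻⁸) = 1.219×10⁸ K⁴.
T = (1.219×10⁸)^(1/4).

T ≈ 105 K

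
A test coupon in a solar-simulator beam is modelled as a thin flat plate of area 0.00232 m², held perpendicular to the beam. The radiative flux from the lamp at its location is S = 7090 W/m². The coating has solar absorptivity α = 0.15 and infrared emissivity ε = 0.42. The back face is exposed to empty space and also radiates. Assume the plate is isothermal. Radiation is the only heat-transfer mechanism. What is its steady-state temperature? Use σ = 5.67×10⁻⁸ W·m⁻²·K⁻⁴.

T ≈ 387 K

At equilibrium, absorbed power = emitted power.
Absorbing cross-section = A = 0.002320 m²; emitting surface = 2A = 0.004640 m² (ratio 2).
αS·A_cross = εσ·A_surf·T⁴  ⇒  T⁴ = αS/(ε·2σ).
T⁴ = 0.150·7090/(0.42·2·5.67×10⁻⁸) = 2.233×10¹⁰ K⁴.
T = (2.233×10¹⁰)^(1/4).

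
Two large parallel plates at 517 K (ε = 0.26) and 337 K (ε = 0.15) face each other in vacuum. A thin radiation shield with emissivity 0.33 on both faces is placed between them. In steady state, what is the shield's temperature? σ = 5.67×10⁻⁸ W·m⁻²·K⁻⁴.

In steady state the net flux on the hot side equals that on the cold side.
σ(T₁⁴−T_s⁴)/D₁ = σ(T_s⁴−T₂⁴)/D₂, with D₁ = 1/ε₁+1/ε_s−1 = 5.876, D₂ = 1/ε_s+1/ε₂−1 = 8.697.
Solve for T_s⁴: T_s⁴ = (D₂·T₁⁴ + D₁·T₂⁴)/(D₁+D₂) = 4.784×10¹⁰ K⁴.

T_s ≈ 468 K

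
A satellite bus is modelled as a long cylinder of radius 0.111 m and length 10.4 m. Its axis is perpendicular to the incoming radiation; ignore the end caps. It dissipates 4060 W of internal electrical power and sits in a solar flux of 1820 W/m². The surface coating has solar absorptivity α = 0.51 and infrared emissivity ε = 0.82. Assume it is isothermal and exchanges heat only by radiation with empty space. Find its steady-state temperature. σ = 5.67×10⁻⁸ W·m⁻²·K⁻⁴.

T ≈ 368 K

At steady state, absorbed solar power + internal power = radiated power.
Absorbed: α·S·A_cross = 0.51·1820·2.309 = 2143 W (cross-section 2rL).
Total input = 2143 + 4060 = 6203 W.
Radiated: εσ·A_surf·T⁴ with A_surf = 2πrL = 7.253 m².
T⁴ = 6203/(0.82·5.67×10⁻⁸·7.253) = 1.839×10¹⁰ K⁴.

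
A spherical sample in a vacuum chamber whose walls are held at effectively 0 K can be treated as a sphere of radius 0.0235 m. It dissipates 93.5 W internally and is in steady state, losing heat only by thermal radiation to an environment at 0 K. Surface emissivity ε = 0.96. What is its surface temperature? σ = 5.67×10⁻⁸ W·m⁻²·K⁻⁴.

Steady state: internal power = radiated power, P = εσA T⁴.
Radiating area A = 4πr² = 0.006940 m².
T⁴ = P/(εσA) = 93.5/(0.96·5.67×10⁻⁸·0.006940) = 2.475×10¹¹ K⁴.
T = (2.475×10¹¹)^(1/4).

T ≈ 705 K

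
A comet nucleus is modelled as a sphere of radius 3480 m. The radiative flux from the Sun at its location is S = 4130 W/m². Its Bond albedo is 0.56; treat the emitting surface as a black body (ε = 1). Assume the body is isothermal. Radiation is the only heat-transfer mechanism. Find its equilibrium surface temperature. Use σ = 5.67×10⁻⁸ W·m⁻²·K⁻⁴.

T ≈ 299 K

At equilibrium, absorbed power = emitted power.
Absorbing cross-section = πr² = 3.805×10⁷ m²; emitting surface = 4πr² = 1.522×10⁸ m² (ratio 4).
(1−a)S·A_cross = εσ·A_surf·T⁴  ⇒  T⁴ = (1−a)S/(4σ).
T⁴ = 0.440·4130/(4·5.67×10⁻⁸) = 8.012×10⁹ K⁴.
T = (8.012×10⁹)^(1/4).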